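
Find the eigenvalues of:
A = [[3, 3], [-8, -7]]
λ = -3, -1

Solve det(A - λI) = 0. For a 2×2 matrix this is λ² - (trace)λ + det = 0.
trace(A) = 3 - 7 = -4.
det(A) = (3)*(-7) - (3)*(-8) = -21 + 24 = 3.
Characteristic equation: λ² - (-4)λ + (3) = 0.
Discriminant: (-4)² - 4*(3) = 16 - 12 = 4.
Roots: λ = (-4 ± √4) / 2 = -3, -1.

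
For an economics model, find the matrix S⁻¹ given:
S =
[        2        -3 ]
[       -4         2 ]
det(S) = -8
S⁻¹ =
[     -1/4      -3/8 ]
[     -1/2      -1/4 ]

For a 2×2 matrix S = [[a, b], [c, d]] with det(S) ≠ 0, S⁻¹ = (1/det(S)) * [[d, -b], [-c, a]].
det(S) = (2)*(2) - (-3)*(-4) = 4 - 12 = -8.
S⁻¹ = (1/-8) * [[2, 3], [4, 2]].
Dividing each entry by -8 and reducing:
S⁻¹ =
[     -1/4      -3/8 ]
[     -1/2      -1/4 ]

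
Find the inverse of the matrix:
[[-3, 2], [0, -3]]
[[-1/3, -2/9], [0, -1/3]]

For [[a,b],[c,d]], inverse = (1/det)·[[d,-b],[-c,a]]
det = -3·-3 - 2·0 = 9
Inverse = (1/9)·[[-3, -2], [0, -3]]
        = [[-1/3, -2/9], [0, -1/3]]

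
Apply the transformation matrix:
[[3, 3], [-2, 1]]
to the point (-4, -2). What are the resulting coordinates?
(-18, 6)

Matrix multiplication:
[[3, 3], [-2, 1]] × [-4, -2]ᵀ
= [3×-4 + 3×-2, -2×-4 + 1×-2]ᵀ
= [-18.0000, 6.0000]ᵀ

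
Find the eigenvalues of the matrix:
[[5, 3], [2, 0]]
λ = -1 and λ = 6

Characteristic equation: det(A - λI) = 0
λ² - (trace)λ + (det) = 0
λ² - (5)λ + (-6) = 0
λ² - 5λ - 6 = 0
Solving: λ = -1, 6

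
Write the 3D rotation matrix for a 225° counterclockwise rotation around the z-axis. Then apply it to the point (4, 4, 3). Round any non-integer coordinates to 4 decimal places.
R = [[-√2/2, √2/2, 0], [-√2/2, -√2/2, 0], [0, 0, 1]]; R·(4, 4, 3) = (0.0000, -5.6569, 3.0000)

Rotation matrix for 225° around z-axis:
cos(225°) = -√2/2, sin(225°) = -√2/2
R = [[-√2/2, √2/2, 0], [-√2/2, -√2/2, 0], [0, 0, 1]]
Apply to (4, 4, 3): R·[4, 4, 3]ᵀ = (0.0000, -5.6569, 3.0000)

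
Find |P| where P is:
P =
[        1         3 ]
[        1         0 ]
det(P) = -3

For a 2×2 matrix [[a, b], [c, d]], det = a*d - b*c.
det(P) = (1)*(0) - (3)*(1) = 0 - 3 = -3.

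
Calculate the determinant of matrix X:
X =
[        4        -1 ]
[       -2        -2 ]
det(X) = -10

For a 2×2 matrix [[a, b], [c, d]], det = a*d - b*c.
det(X) = (4)*(-2) - (-1)*(-2) = -8 - 2 = -10.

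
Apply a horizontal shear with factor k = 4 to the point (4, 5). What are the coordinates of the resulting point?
(24, 5)

Shear matrix for horizontal shear with factor k = 4:
[[1, 4], [0, 1]]
Result: (4, 5) → (24, 5)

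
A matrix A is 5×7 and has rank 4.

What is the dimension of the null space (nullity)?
3

The rank-nullity theorem for an m×n matrix states:
rank(A) + nullity(A) = n (the number of columns).
Here n = 7 and rank(A) = 4, so nullity(A) = 7 - 4 = 3.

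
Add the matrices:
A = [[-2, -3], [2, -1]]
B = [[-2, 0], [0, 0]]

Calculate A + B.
[[-4, -3], [2, -1]]

Add corresponding elements:
(-2)+(-2)=-4
(-3)+(0)=-3
(2)+(0)=2
(-1)+(0)=-1
A + B = [[-4, -3], [2, -1]]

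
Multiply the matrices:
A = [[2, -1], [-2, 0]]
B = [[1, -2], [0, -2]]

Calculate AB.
[[2, -2], [-2, 4]]

Each entry (i,j) of AB = sum over k of A[i][k]*B[k][j].
(AB)[0][0] = (2)*(1) + (-1)*(0) = 2
(AB)[0][1] = (2)*(-2) + (-1)*(-2) = -2
(AB)[1][0] = (-2)*(1) + (0)*(0) = -2
(AB)[1][1] = (-2)*(-2) + (0)*(-2) = 4
AB = [[2, -2], [-2, 4]]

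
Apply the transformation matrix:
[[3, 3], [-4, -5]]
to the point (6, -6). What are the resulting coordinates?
(0, 6)

Matrix multiplication:
[[3, 3], [-4, -5]] × [6, -6]ᵀ
= [3×6 + 3×-6, -4×6 + -5×-6]ᵀ
= [0.0000, 6.0000]ᵀ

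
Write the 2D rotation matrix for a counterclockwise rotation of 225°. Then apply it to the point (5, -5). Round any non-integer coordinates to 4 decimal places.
R = [[-√2/2, √2/2], [-√2/2, -√2/2]]; R·(5, -5) = (-7.0711, 0.0000)

Rotation matrix formula: R(θ) = [[cos θ, -sin θ], [sin θ, cos θ]]
For θ = 225°:
cos(225°) = -√2/2
sin(225°) = -√2/2
R = [[-√2/2, √2/2], [-√2/2, -√2/2]]
Apply to (5, -5): [-√2/2·5 + (√2/2)·-5, -√2/2·5 + -√2/2·-5] = (-7.0711, 0.0000)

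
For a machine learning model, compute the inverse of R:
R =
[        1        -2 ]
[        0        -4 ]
det(R) = -4
R⁻¹ =
[        1      -1/2 ]
[        0      -1/4 ]

For a 2×2 matrix R = [[a, b], [c, d]] with det(R) ≠ 0, R⁻¹ = (1/det(R)) * [[d, -b], [-c, a]].
det(R) = (1)*(-4) - (-2)*(0) = -4 - 0 = -4.
R⁻¹ = (1/-4) * [[-4, 2], [0, 1]].
Dividing each entry by -4 and reducing:
R⁻¹ =
[        1      -1/2 ]
[        0      -1/4 ]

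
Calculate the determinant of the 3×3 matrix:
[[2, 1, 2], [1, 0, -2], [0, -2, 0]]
-12

Expansion along first row:
det = 2·det([[0,-2],[-2,0]]) - 1·det([[1,-2],[0,0]]) + 2·det([[1,0],[0,-2]])
    = 2·(0·0 - -2·-2) - 1·(1·0 - -2·0) + 2·(1·-2 - 0·0)
    = 2·-4 - 1·0 + 2·-2
    = -8 + 0 + -4 = -12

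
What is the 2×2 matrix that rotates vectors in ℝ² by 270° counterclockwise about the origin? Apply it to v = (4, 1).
R = [[0, 1], [-1, 0]]; R·v = (1, -4)

A counterclockwise rotation by angle θ in ℝ² has matrix R(θ) = [[cos θ, -sin θ], [sin θ, cos θ]].
For θ = 270°: cos θ = 0, sin θ = -1.
R(270°) = [[0, 1], [-1, 0]].
R·v = [0·4 + (1)·1, -1·4 + 0·1] = (1, -4).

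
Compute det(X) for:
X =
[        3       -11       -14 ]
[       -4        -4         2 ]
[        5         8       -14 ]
det(X) = 794

Expand along row 0 (cofactor expansion): det(X) = a*(e*i - f*h) - b*(d*i - f*g) + c*(d*h - e*g), where the 3×3 is [[a, b, c], [d, e, f], [g, h, i]].
Minor M_00 = (-4)*(-14) - (2)*(8) = 56 - 16 = 40.
Minor M_01 = (-4)*(-14) - (2)*(5) = 56 - 10 = 46.
Minor M_02 = (-4)*(8) - (-4)*(5) = -32 + 20 = -12.
det(X) = (3)*(40) - (-11)*(46) + (-14)*(-12) = 120 + 506 + 168 = 794.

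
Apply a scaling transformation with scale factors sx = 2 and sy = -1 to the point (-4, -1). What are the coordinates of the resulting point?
(-8, 1)

Scaling matrix:
[[2, 0], [0, -1]]
Result: (-4 × 2, -1 × -1) = (-8, 1)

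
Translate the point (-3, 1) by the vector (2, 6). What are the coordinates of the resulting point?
(-1, 7)

Translation by (2, 6):
x' = -3 + 2 = -1
y' = 1 + 6 = 7
Homogeneous matrix: [[1, 0, 2], [0, 1, 6], [0, 0, 1]]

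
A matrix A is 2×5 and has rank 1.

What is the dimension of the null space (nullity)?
4

The rank-nullity theorem for an m×n matrix states:
rank(A) + nullity(A) = n (the number of columns).
Here n = 5 and rank(A) = 1, so nullity(A) = 5 - 1 = 4.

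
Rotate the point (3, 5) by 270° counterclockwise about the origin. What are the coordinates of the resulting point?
(5, -3)

Rotation matrix R(θ) = [[cos θ, -sin θ], [sin θ, cos θ]]; for θ = 270°:
R = [[0, 1], [-1, 0]]
Result: R × [3, 5]ᵀ = [0·3 + (1)·5, -1·3 + (0)·5]ᵀ = (5, -3)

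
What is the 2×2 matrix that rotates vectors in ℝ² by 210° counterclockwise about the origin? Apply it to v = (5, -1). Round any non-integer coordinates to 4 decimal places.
R = [[-√3/2, 1/2], [-1/2, -√3/2]]; R·v = (-4.8301, -1.6340)

A counterclockwise rotation by angle θ in ℝ² has matrix R(θ) = [[cos θ, -sin θ], [sin θ, cos θ]].
For θ = 210°: cos θ = -√3/2, sin θ = -1/2.
R(210°) = [[-√3/2, 1/2], [-1/2, -√3/2]].
R·v = [-√3/2·5 + (1/2)·-1, -1/2·5 + -√3/2·-1] = (-4.8301, -1.6340).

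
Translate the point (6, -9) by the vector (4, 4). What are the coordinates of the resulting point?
(10, -5)

Translation by (4, 4):
x' = 6 + 4 = 10
y' = -9 + 4 = -5
Homogeneous matrix: [[1, 0, 4], [0, 1, 4], [0, 0, 1]]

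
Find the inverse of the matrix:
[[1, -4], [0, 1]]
[[1, 4], [0, 1]]

For [[a,b],[c,d]], inverse = (1/det)·[[d,-b],[-c,a]]
det = 1·1 - -4·0 = 1
Inverse = (1/1)·[[1, 4], [0, 1]]
        = [[1, 4], [0, 1]]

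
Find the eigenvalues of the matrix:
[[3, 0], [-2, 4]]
λ = 3 and λ = 4

Characteristic equation: det(A - λI) = 0
λ² - (trace)λ + (det) = 0
λ² - (7)λ + (12) = 0
λ² - 7λ + 12 = 0
Solving: λ = 3, 4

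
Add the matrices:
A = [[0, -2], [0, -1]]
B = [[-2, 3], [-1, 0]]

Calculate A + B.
[[-2, 1], [-1, -1]]

Add corresponding elements:
(0)+(-2)=-2
(-2)+(3)=1
(0)+(-1)=-1
(-1)+(0)=-1
A + B = [[-2, 1], [-1, -1]]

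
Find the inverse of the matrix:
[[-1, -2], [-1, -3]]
[[-3, 2], [1, -1]]

For [[a,b],[c,d]], inverse = (1/det)·[[d,-b],[-c,a]]
det = -1·-3 - -2·-1 = 1
Inverse = (1/1)·[[-3, 2], [1, -1]]
        = [[-3, 2], [1, -1]]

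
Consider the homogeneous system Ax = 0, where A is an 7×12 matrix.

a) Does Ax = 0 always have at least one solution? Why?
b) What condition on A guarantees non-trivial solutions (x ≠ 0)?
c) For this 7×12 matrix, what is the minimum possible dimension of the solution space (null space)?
a) Yes, x = 0 is always a solution. b) When A has linearly dependent columns (rank < n). c) Minimum nullity = 5.

a) x = 0 satisfies A·0 = 0, so the zero vector is always a solution.
b) Non-trivial solutions exist iff the columns of A are linearly dependent, equivalently rank(A) < n (the number of columns).
c) By rank-nullity, rank(A) + nullity(A) = n = 12. Since A has only 7 rows, rank(A) ≤ 7, so nullity(A) ≥ 12 - 7 = 5.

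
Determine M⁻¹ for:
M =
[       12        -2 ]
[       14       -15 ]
det(M) = -152
M⁻¹ =
[   15/152     -1/76 ]
[     7/76     -3/38 ]

For a 2×2 matrix M = [[a, b], [c, d]] with det(M) ≠ 0, M⁻¹ = (1/det(M)) * [[d, -b], [-c, a]].
det(M) = (12)*(-15) - (-2)*(14) = -180 + 28 = -152.
M⁻¹ = (1/-152) * [[-15, 2], [-14, 12]].
Dividing each entry by -152 and reducing:
M⁻¹ =
[   15/152     -1/76 ]
[     7/76     -3/38 ]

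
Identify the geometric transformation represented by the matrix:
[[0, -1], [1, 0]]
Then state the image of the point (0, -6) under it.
rotation by 90° counterclockwise; image of (0, -6) is (6, 0)

This matches the form [[cos θ, -sin θ], [sin θ, cos θ]] of a rotation matrix; reading off cos θ and sin θ gives the angle.
The matrix [[0, -1], [1, 0]] represents: rotation by 90° counterclockwise.
Applying it to (0, -6): [0·0 + -1·-6, 1·0 + 0·-6] = (6, 0).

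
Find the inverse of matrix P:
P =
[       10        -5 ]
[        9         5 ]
det(P) = 95
P⁻¹ =
[     1/19      1/19 ]
[    -9/95      2/19 ]

For a 2×2 matrix P = [[a, b], [c, d]] with det(P) ≠ 0, P⁻¹ = (1/det(P)) * [[d, -b], [-c, a]].
det(P) = (10)*(5) - (-5)*(9) = 50 + 45 = 95.
P⁻¹ = (1/95) * [[5, 5], [-9, 10]].
Dividing each entry by 95 and reducing:
P⁻¹ =
[     1/19      1/19 ]
[    -9/95      2/19 ]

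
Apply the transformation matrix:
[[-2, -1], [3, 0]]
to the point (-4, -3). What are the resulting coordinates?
(11, -12)

Matrix multiplication:
[[-2, -1], [3, 0]] × [-4, -3]ᵀ
= [-2×-4 + -1×-3, 3×-4 + 0×-3]ᵀ
= [11.0000, -12.0000]ᵀ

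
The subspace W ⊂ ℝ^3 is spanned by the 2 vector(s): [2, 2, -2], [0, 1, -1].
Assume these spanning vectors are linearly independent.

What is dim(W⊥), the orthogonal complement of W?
dim(W⊥) = 1

For any subspace W of ℝ^n, dim(W) + dim(W⊥) = n (the whole-space dimension).
Here the given 2 vectors are linearly independent, so dim(W) = 2.
Thus dim(W⊥) = n - dim(W) = 3 - 2 = 1.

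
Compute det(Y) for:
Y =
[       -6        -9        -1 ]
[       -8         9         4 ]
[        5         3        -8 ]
det(Y) = 969

Expand along row 0 (cofactor expansion): det(Y) = a*(e*i - f*h) - b*(d*i - f*g) + c*(d*h - e*g), where the 3×3 is [[a, b, c], [d, e, f], [g, h, i]].
Minor M_00 = (9)*(-8) - (4)*(3) = -72 - 12 = -84.
Minor M_01 = (-8)*(-8) - (4)*(5) = 64 - 20 = 44.
Minor M_02 = (-8)*(3) - (9)*(5) = -24 - 45 = -69.
det(Y) = (-6)*(-84) - (-9)*(44) + (-1)*(-69) = 504 + 396 + 69 = 969.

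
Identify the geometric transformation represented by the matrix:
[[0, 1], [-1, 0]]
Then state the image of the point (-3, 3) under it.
rotation by 90° clockwise (i.e., 270° counterclockwise); image of (-3, 3) is (3, 3)

This matches the form [[cos θ, -sin θ], [sin θ, cos θ]] of a rotation matrix; reading off cos θ and sin θ gives the angle.
The matrix [[0, 1], [-1, 0]] represents: rotation by 90° clockwise (i.e., 270° counterclockwise).
Applying it to (-3, 3): [0·-3 + 1·3, -1·-3 + 0·3] = (3, 3).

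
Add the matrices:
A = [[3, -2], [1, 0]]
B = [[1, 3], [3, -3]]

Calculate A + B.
[[4, 1], [4, -3]]

Add corresponding elements:
(3)+(1)=4
(-2)+(3)=1
(1)+(3)=4
(0)+(-3)=-3
A + B = [[4, 1], [4, -3]]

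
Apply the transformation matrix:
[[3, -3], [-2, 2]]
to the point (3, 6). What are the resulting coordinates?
(-9, 6)

Matrix multiplication:
[[3, -3], [-2, 2]] × [3, 6]ᵀ
= [3×3 + -3×6, -2×3 + 2×6]ᵀ
= [-9.0000, 6.0000]ᵀ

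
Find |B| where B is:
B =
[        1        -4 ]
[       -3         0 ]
det(B) = -12

For a 2×2 matrix [[a, b], [c, d]], det = a*d - b*c.
det(B) = (1)*(0) - (-4)*(-3) = 0 - 12 = -12.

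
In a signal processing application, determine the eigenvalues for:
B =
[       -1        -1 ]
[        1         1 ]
λ = 0, 0

Solve det(B - λI) = 0. For a 2×2 matrix the characteristic equation is λ² - (trace)λ + det = 0.
trace(B) = a + d = -1 + 1 = 0.
det(B) = a*d - b*c = (-1)*(1) - (-1)*(1) = -1 + 1 = 0.
Characteristic equation: λ² - (0)λ + (0) = 0.
Discriminant = (0)² - 4*(0) = 0 - 0 = 0.
λ = (0 ± √0) / 2 = (0 ± 0) / 2 = 0, 0.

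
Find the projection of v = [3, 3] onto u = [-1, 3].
[-3/5, 9/5]

The projection of v onto u is proj_u(v) = ((v·u) / (u·u)) · u.
v·u = (3)*(-1) + (3)*(3) = 6.
u·u = (-1)*(-1) + (3)*(3) = 10.
coefficient = 6 / 10 = 3/5.
proj_u(v) = 3/5 · [-1, 3] = [-3/5, 9/5].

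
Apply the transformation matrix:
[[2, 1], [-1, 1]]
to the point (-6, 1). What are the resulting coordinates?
(-11, 7)

Matrix multiplication:
[[2, 1], [-1, 1]] × [-6, 1]ᵀ
= [2×-6 + 1×1, -1×-6 + 1×1]ᵀ
= [-11.0000, 7.0000]ᵀ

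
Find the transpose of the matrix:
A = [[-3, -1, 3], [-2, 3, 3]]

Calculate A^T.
[[-3, -2], [-1, 3], [3, 3]]

The transpose sends entry (i,j) to (j,i); rows become columns.
Row 0 of A: [-3, -1, 3] -> column 0 of A^T.
Row 1 of A: [-2, 3, 3] -> column 1 of A^T.
A^T = [[-3, -2], [-1, 3], [3, 3]]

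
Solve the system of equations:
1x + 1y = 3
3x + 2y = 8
x = 2, y = 1

Use elimination (row reduction):
Equation 1: 1x + 1y = 3.
Equation 2: 3x + 2y = 8.
Multiply Eq1 by 3 and Eq2 by 1: 3x + 3y = 9;  3x + 2y = 8.
Subtract: (-1)y = -1, so y = 1.
Back-substitute into Eq1: 1x + 1*(1) = 3, so x = 2.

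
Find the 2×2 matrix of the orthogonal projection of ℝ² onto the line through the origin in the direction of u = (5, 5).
[[1/2, 1/2], [1/2, 1/2]]

The orthogonal projection onto the line spanned by a nonzero vector u = (a, b) has matrix P = (u uᵀ) / (uᵀ u) = (1/(a² + b²)) · [[a², ab], [ab, b²]].
Here u = (5, 5), so a² + b² = 25 + 25 = 50.
P = (1/50) · [[25, 25], [25, 25]] = [[1/2, 1/2], [1/2, 1/2]].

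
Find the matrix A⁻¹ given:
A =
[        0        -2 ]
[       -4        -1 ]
det(A) = -8
A⁻¹ =
[      1/8      -1/4 ]
[     -1/2         0 ]

For a 2×2 matrix A = [[a, b], [c, d]] with det(A) ≠ 0, A⁻¹ = (1/det(A)) * [[d, -b], [-c, a]].
det(A) = (0)*(-1) - (-2)*(-4) = 0 - 8 = -8.
A⁻¹ = (1/-8) * [[-1, 2], [4, 0]].
Dividing each entry by -8 and reducing:
A⁻¹ =
[      1/8      -1/4 ]
[     -1/2         0 ]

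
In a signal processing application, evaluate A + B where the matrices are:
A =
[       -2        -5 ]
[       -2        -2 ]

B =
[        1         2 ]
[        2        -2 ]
A + B =
[       -1        -3 ]
[        0        -4 ]

Matrix addition is elementwise: (A+B)[i][j] = A[i][j] + B[i][j].
  (A+B)[0][0] = (-2) + (1) = -1
  (A+B)[0][1] = (-5) + (2) = -3
  (A+B)[1][0] = (-2) + (2) = 0
  (A+B)[1][1] = (-2) + (-2) = -4
A + B =
[       -1        -3 ]
[        0        -4 ]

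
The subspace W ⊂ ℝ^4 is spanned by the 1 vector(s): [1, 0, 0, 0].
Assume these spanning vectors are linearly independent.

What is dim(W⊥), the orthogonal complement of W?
dim(W⊥) = 3

For any subspace W of ℝ^n, dim(W) + dim(W⊥) = n (the whole-space dimension).
Here the given 1 vectors are linearly independent, so dim(W) = 1.
Thus dim(W⊥) = n - dim(W) = 4 - 1 = 3.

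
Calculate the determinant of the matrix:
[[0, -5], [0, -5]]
0

For a 2×2 matrix [[a, b], [c, d]], det = ad - bc
det = (0)(-5) - (-5)(0) = 0 - 0 = 0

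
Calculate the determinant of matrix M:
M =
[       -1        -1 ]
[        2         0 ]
det(M) = 2

For a 2×2 matrix [[a, b], [c, d]], det = a*d - b*c.
det(M) = (-1)*(0) - (-1)*(2) = 0 + 2 = 2.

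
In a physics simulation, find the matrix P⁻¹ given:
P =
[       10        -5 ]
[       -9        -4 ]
det(P) = -85
P⁻¹ =
[     4/85     -1/17 ]
[    -9/85     -2/17 ]

For a 2×2 matrix P = [[a, b], [c, d]] with det(P) ≠ 0, P⁻¹ = (1/det(P)) * [[d, -b], [-c, a]].
det(P) = (10)*(-4) - (-5)*(-9) = -40 - 45 = -85.
P⁻¹ = (1/-85) * [[-4, 5], [9, 10]].
Dividing each entry by -85 and reducing:
P⁻¹ =
[     4/85     -1/17 ]
[    -9/85     -2/17 ]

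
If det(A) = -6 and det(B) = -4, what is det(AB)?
24

Use the multiplicative property of determinants: det(AB) = det(A)*det(B).
det(AB) = (-6)*(-4) = 24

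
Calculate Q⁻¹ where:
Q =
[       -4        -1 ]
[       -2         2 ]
det(Q) = -10
Q⁻¹ =
[     -1/5     -1/10 ]
[     -1/5       2/5 ]

For a 2×2 matrix Q = [[a, b], [c, d]] with det(Q) ≠ 0, Q⁻¹ = (1/det(Q)) * [[d, -b], [-c, a]].
det(Q) = (-4)*(2) - (-1)*(-2) = -8 - 2 = -10.
Q⁻¹ = (1/-10) * [[2, 1], [2, -4]].
Dividing each entry by -10 and reducing:
Q⁻¹ =
[     -1/5     -1/10 ]
[     -1/5       2/5 ]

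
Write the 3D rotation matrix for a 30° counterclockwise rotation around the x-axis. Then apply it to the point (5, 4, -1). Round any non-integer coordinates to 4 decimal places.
R = [[1, 0, 0], [0, √3/2, -1/2], [0, 1/2, √3/2]]; R·(5, 4, -1) = (5.0000, 3.9641, 1.1340)

Rotation matrix for 30° around x-axis:
cos(30°) = √3/2, sin(30°) = 1/2
R = [[1, 0, 0], [0, √3/2, -1/2], [0, 1/2, √3/2]]
Apply to (5, 4, -1): R·[5, 4, -1]ᵀ = (5.0000, 3.9641, 1.1340)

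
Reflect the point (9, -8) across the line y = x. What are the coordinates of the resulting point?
(-8, 9)

Reflection across line y = x: (9, -8) → (-8, 9)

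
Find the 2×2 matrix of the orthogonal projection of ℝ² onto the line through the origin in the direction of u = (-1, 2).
[[1/5, -2/5], [-2/5, 4/5]]

The orthogonal projection onto the line spanned by a nonzero vector u = (a, b) has matrix P = (u uᵀ) / (uᵀ u) = (1/(a² + b²)) · [[a², ab], [ab, b²]].
Here u = (-1, 2), so a² + b² = 1 + 4 = 5.
P = (1/5) · [[1, -2], [-2, 4]] = [[1/5, -2/5], [-2/5, 4/5]].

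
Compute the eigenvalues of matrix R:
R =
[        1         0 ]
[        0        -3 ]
λ = -3, 1

Solve det(R - λI) = 0. For a 2×2 matrix the characteristic equation is λ² - (trace)λ + det = 0.
trace(R) = a + d = 1 - 3 = -2.
det(R) = a*d - b*c = (1)*(-3) - (0)*(0) = -3 - 0 = -3.
Characteristic equation: λ² - (-2)λ + (-3) = 0.
Discriminant = (-2)² - 4*(-3) = 4 + 12 = 16.
λ = (-2 ± √16) / 2 = (-2 ± 4) / 2 = -3, 1.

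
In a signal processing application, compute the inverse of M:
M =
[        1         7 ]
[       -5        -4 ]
det(M) = 31
M⁻¹ =
[    -4/31     -7/31 ]
[     5/31      1/31 ]

For a 2×2 matrix M = [[a, b], [c, d]] with det(M) ≠ 0, M⁻¹ = (1/det(M)) * [[d, -b], [-c, a]].
det(M) = (1)*(-4) - (7)*(-5) = -4 + 35 = 31.
M⁻¹ = (1/31) * [[-4, -7], [5, 1]].
Dividing each entry by 31 and reducing:
M⁻¹ =
[    -4/31     -7/31 ]
[     5/31      1/31 ]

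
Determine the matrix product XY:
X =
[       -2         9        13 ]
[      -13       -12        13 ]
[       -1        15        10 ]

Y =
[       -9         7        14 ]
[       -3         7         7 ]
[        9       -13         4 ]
XY =
[      108      -120        87 ]
[      270      -344      -214 ]
[       54       -32       131 ]

Matrix multiplication: (XY)[i][j] = sum over k of X[i][k] * Y[k][j].
  (XY)[0][0] = (-2)*(-9) + (9)*(-3) + (13)*(9) = 108
  (XY)[0][1] = (-2)*(7) + (9)*(7) + (13)*(-13) = -120
  (XY)[0][2] = (-2)*(14) + (9)*(7) + (13)*(4) = 87
  (XY)[1][0] = (-13)*(-9) + (-12)*(-3) + (13)*(9) = 270
  (XY)[1][1] = (-13)*(7) + (-12)*(7) + (13)*(-13) = -344
  (XY)[1][2] = (-13)*(14) + (-12)*(7) + (13)*(4) = -214
  (XY)[2][0] = (-1)*(-9) + (15)*(-3) + (10)*(9) = 54
  (XY)[2][1] = (-1)*(7) + (15)*(7) + (10)*(-13) = -32
  (XY)[2][2] = (-1)*(14) + (15)*(7) + (10)*(4) = 131
XY =
[      108      -120        87 ]
[      270      -344      -214 ]
[       54       -32       131 ]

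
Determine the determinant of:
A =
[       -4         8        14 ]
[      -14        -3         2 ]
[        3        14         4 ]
det(A) = -1962

Expand along row 0 (cofactor expansion): det(A) = a*(e*i - f*h) - b*(d*i - f*g) + c*(d*h - e*g), where the 3×3 is [[a, b, c], [d, e, f], [g, h, i]].
Minor M_00 = (-3)*(4) - (2)*(14) = -12 - 28 = -40.
Minor M_01 = (-14)*(4) - (2)*(3) = -56 - 6 = -62.
Minor M_02 = (-14)*(14) - (-3)*(3) = -196 + 9 = -187.
det(A) = (-4)*(-40) - (8)*(-62) + (14)*(-187) = 160 + 496 - 2618 = -1962.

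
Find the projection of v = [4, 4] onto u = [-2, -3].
[40/13, 60/13]

The projection of v onto u is proj_u(v) = ((v·u) / (u·u)) · u.
v·u = (4)*(-2) + (4)*(-3) = -20.
u·u = (-2)*(-2) + (-3)*(-3) = 13.
coefficient = -20 / 13 = -20/13.
proj_u(v) = -20/13 · [-2, -3] = [40/13, 60/13].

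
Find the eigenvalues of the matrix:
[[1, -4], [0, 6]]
λ = 1 and λ = 6

Characteristic equation: det(A - λI) = 0
λ² - (trace)λ + (det) = 0
λ² - (7)λ + (6) = 0
λ² - 7λ + 6 = 0
Solving: λ = 1, 6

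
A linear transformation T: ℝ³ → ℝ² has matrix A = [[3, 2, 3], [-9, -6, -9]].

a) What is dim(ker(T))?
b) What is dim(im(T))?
dim(ker) = 2, dim(im) = 1

Observe that row 2 = -3 × row 1 (so the rows are linearly dependent).
Thus rank(A) = 1 (only one linearly independent row).
dim(im(T)) = rank(A) = 1.
By the rank-nullity theorem applied to T: ℝ³ → ℝ², rank(A) + nullity(A) = 3 (the domain dimension), so dim(ker(T)) = 3 - 1 = 2.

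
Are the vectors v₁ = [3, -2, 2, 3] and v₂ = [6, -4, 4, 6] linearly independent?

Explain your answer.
No, linearly dependent (v₂ = 2·v₁)

Check whether there is a scalar k with v₂ = k·v₁.
Comparing components, k = 2 satisfies 2·[3, -2, 2, 3] = [6, -4, 4, 6].
Since v₂ is a scalar multiple of v₁, the two vectors are linearly dependent.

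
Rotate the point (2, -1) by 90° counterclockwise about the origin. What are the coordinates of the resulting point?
(1, 2)

Rotation matrix R(θ) = [[cos θ, -sin θ], [sin θ, cos θ]]; for θ = 90°:
R = [[0, -1], [1, 0]]
Result: R × [2, -1]ᵀ = [0·2 + (-1)·-1, 1·2 + (0)·-1]ᵀ = (1, 2)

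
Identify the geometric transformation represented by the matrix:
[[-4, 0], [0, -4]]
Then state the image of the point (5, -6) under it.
uniform scaling by factor -4; image of (5, -6) is (-20, 24)

This is a diagonal matrix with equal entries -4, so it scales both axes by the same factor -4.
The matrix [[-4, 0], [0, -4]] represents: uniform scaling by factor -4.
Applying it to (5, -6): [-4·5 + 0·-6, 0·5 + -4·-6] = (-20, 24).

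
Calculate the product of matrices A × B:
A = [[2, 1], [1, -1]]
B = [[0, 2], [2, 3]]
[[2, 7], [-2, -1]]

Matrix multiplication:
C[0][0] = 2×0 + 1×2 = 2
C[0][1] = 2×2 + 1×3 = 7
C[1][0] = 1×0 + -1×2 = -2
C[1][1] = 1×2 + -1×3 = -1
Result: [[2, 7], [-2, -1]]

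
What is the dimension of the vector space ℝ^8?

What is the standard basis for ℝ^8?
Dimension = 8; standard basis = {e_1, e_2, e_3, …, e_8}

ℝ^8 is the space of 8-tuples of real numbers; its dimension is 8.
The standard basis consists of 8 vectors: e_1, e_2, e_3, …, e_8, where e_i is the vector with 1 in position i and 0 elsewhere.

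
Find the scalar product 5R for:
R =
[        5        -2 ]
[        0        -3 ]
5R =
[       25       -10 ]
[        0       -15 ]

Scalar multiplication is elementwise: (5R)[i][j] = 5 * R[i][j].
  (5R)[0][0] = 5 * (5) = 25
  (5R)[0][1] = 5 * (-2) = -10
  (5R)[1][0] = 5 * (0) = 0
  (5R)[1][1] = 5 * (-3) = -15
5R =
[       25       -10 ]
[        0       -15 ]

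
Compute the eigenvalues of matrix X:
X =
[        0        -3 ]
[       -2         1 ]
λ = -2, 3

Solve det(X - λI) = 0. For a 2×2 matrix the characteristic equation is λ² - (trace)λ + det = 0.
trace(X) = a + d = 0 + 1 = 1.
det(X) = a*d - b*c = (0)*(1) - (-3)*(-2) = 0 - 6 = -6.
Characteristic equation: λ² - (1)λ + (-6) = 0.
Discriminant = (1)² - 4*(-6) = 1 + 24 = 25.
λ = (1 ± √25) / 2 = (1 ± 5) / 2 = -2, 3.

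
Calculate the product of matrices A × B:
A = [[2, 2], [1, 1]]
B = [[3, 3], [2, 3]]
[[10, 12], [5, 6]]

Matrix multiplication:
C[0][0] = 2×3 + 2×2 = 10
C[0][1] = 2×3 + 2×3 = 12
C[1][0] = 1×3 + 1×2 = 5
C[1][1] = 1×3 + 1×3 = 6
Result: [[10, 12], [5, 6]]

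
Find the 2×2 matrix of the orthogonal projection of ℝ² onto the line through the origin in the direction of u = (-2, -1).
[[4/5, 2/5], [2/5, 1/5]]

The orthogonal projection onto the line spanned by a nonzero vector u = (a, b) has matrix P = (u uᵀ) / (uᵀ u) = (1/(a² + b²)) · [[a², ab], [ab, b²]].
Here u = (-2, -1), so a² + b² = 4 + 1 = 5.
P = (1/5) · [[4, 2], [2, 1]] = [[4/5, 2/5], [2/5, 1/5]].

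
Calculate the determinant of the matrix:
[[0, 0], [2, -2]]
0

For a 2×2 matrix [[a, b], [c, d]], det = ad - bc
det = (0)(-2) - (0)(2) = 0 - 0 = 0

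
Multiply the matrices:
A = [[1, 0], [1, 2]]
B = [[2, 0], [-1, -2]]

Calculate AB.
[[2, 0], [0, -4]]

Each entry (i,j) of AB = sum over k of A[i][k]*B[k][j].
(AB)[0][0] = (1)*(2) + (0)*(-1) = 2
(AB)[0][1] = (1)*(0) + (0)*(-2) = 0
(AB)[1][0] = (1)*(2) + (2)*(-1) = 0
(AB)[1][1] = (1)*(0) + (2)*(-2) = -4
AB = [[2, 0], [0, -4]]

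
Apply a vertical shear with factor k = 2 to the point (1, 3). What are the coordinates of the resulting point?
(1, 5)

Shear matrix for vertical shear with factor k = 2:
[[1, 0], [2, 1]]
Result: (1, 3) → (1, 5)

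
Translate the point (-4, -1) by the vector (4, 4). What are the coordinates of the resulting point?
(0, 3)

Translation by (4, 4):
x' = -4 + 4 = 0
y' = -1 + 4 = 3
Homogeneous matrix: [[1, 0, 4], [0, 1, 4], [0, 0, 1]]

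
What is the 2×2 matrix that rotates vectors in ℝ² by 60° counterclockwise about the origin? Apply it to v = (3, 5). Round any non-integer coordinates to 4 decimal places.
R = [[1/2, -√3/2], [√3/2, 1/2]]; R·v = (-2.8301, 5.0981)

A counterclockwise rotation by angle θ in ℝ² has matrix R(θ) = [[cos θ, -sin θ], [sin θ, cos θ]].
For θ = 60°: cos θ = 1/2, sin θ = √3/2.
R(60°) = [[1/2, -√3/2], [√3/2, 1/2]].
R·v = [1/2·3 + (-√3/2)·5, √3/2·3 + 1/2·5] = (-2.8301, 5.0981).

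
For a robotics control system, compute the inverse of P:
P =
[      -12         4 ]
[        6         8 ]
det(P) = -120
P⁻¹ =
[    -1/15      1/30 ]
[     1/20      1/10 ]

For a 2×2 matrix P = [[a, b], [c, d]] with det(P) ≠ 0, P⁻¹ = (1/det(P)) * [[d, -b], [-c, a]].
det(P) = (-12)*(8) - (4)*(6) = -96 - 24 = -120.
P⁻¹ = (1/-120) * [[8, -4], [-6, -12]].
Dividing each entry by -120 and reducing:
P⁻¹ =
[    -1/15      1/30 ]
[     1/20      1/10 ]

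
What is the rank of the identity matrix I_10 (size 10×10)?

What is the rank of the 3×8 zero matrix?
rank(I_10) = 10, rank(0) = 0

The identity I_10 has 10 columns that are the standard basis vectors e_1, …, e_10. These are linearly independent, so all 10 columns are pivots and rank(I_10) = 10.
The 3×8 zero matrix has every entry zero, so every row is the zero row and there are no pivots; rank(0) = 0.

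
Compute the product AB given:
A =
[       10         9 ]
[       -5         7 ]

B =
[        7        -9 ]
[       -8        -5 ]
AB =
[       -2      -135 ]
[      -91        10 ]

Matrix multiplication: (AB)[i][j] = sum over k of A[i][k] * B[k][j].
  (AB)[0][0] = (10)*(7) + (9)*(-8) = -2
  (AB)[0][1] = (10)*(-9) + (9)*(-5) = -135
  (AB)[1][0] = (-5)*(7) + (7)*(-8) = -91
  (AB)[1][1] = (-5)*(-9) + (7)*(-5) = 10
AB =
[       -2      -135 ]
[      -91        10 ]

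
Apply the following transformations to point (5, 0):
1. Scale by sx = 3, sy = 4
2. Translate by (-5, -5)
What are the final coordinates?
(10, -5)

Step 1: Scale (5, 0) by (sx, sy) = (3, 4) → (15, 0)
Step 2: Translate by (-5, -5) → (10, -5)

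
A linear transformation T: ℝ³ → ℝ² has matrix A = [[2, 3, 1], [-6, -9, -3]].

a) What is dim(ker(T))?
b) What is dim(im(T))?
dim(ker) = 2, dim(im) = 1

Observe that row 2 = -3 × row 1 (so the rows are linearly dependent).
Thus rank(A) = 1 (only one linearly independent row).
dim(im(T)) = rank(A) = 1.
By the rank-nullity theorem applied to T: ℝ³ → ℝ², rank(A) + nullity(A) = 3 (the domain dimension), so dim(ker(T)) = 3 - 1 = 2.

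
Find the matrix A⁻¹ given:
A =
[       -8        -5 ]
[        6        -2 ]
det(A) = 46
A⁻¹ =
[    -1/23      5/46 ]
[    -3/23     -4/23 ]

For a 2×2 matrix A = [[a, b], [c, d]] with det(A) ≠ 0, A⁻¹ = (1/det(A)) * [[d, -b], [-c, a]].
det(A) = (-8)*(-2) - (-5)*(6) = 16 + 30 = 46.
A⁻¹ = (1/46) * [[-2, 5], [-6, -8]].
Dividing each entry by 46 and reducing:
A⁻¹ =
[    -1/23      5/46 ]
[    -3/23     -4/23 ]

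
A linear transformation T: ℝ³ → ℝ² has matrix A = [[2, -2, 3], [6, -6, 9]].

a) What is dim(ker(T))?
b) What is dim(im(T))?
dim(ker) = 2, dim(im) = 1

Observe that row 2 = 3 × row 1 (so the rows are linearly dependent).
Thus rank(A) = 1 (only one linearly independent row).
dim(im(T)) = rank(A) = 1.
By the rank-nullity theorem applied to T: ℝ³ → ℝ², rank(A) + nullity(A) = 3 (the domain dimension), so dim(ker(T)) = 3 - 1 = 2.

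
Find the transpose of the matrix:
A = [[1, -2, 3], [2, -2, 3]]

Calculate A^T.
[[1, 2], [-2, -2], [3, 3]]

The transpose sends entry (i,j) to (j,i); rows become columns.
Row 0 of A: [1, -2, 3] -> column 0 of A^T.
Row 1 of A: [2, -2, 3] -> column 1 of A^T.
A^T = [[1, 2], [-2, -2], [3, 3]]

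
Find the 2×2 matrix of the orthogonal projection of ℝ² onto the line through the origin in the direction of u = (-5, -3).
[[25/34, 15/34], [15/34, 9/34]]

The orthogonal projection onto the line spanned by a nonzero vector u = (a, b) has matrix P = (u uᵀ) / (uᵀ u) = (1/(a² + b²)) · [[a², ab], [ab, b²]].
Here u = (-5, -3), so a² + b² = 25 + 9 = 34.
P = (1/34) · [[25, 15], [15, 9]] = [[25/34, 15/34], [15/34, 9/34]].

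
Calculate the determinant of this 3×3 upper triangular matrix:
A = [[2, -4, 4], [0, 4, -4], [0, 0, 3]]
24

The determinant of a triangular matrix is the product of its diagonal entries (the off-diagonal entries above the diagonal do not affect it).
det(A) = (2) * (4) * (3) = 24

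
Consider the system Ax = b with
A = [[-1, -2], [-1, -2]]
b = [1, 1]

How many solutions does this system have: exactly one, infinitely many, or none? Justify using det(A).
Infinitely many solutions

det(A) = (-1)*(-2) - (-2)*(-1) = 0, so A is singular (column 2 is 2 times column 1).
b = [1, 1] = -1 * column 1 of A, so b lies in the column space of A.
A singular matrix whose right-hand side is in its column space gives a 1-parameter family of solutions — infinitely many.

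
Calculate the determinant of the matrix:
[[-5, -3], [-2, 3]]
-21

For a 2×2 matrix [[a, b], [c, d]], det = ad - bc
det = (-5)(3) - (-3)(-2) = -15 - 6 = -21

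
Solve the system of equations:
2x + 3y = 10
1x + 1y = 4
x = 2, y = 2

Use elimination (row reduction):
Equation 1: 2x + 3y = 10.
Equation 2: 1x + 1y = 4.
Multiply Eq1 by 1 and Eq2 by 2: 2x + 3y = 10;  2x + 2y = 8.
Subtract: (-1)y = -2, so y = 2.
Back-substitute into Eq1: 2x + 3*(2) = 10, so x = 2.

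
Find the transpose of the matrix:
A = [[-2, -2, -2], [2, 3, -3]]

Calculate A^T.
[[-2, 2], [-2, 3], [-2, -3]]

The transpose sends entry (i,j) to (j,i); rows become columns.
Row 0 of A: [-2, -2, -2] -> column 0 of A^T.
Row 1 of A: [2, 3, -3] -> column 1 of A^T.
A^T = [[-2, 2], [-2, 3], [-2, -3]]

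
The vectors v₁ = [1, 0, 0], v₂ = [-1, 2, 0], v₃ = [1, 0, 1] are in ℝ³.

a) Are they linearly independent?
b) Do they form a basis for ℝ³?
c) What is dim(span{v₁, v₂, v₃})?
Yes independent, yes basis, dim = 3

Stack v₁, v₂, v₃ as rows of a 3×3 matrix.
[[1, 0, 0]; [-1, 2, 0]; [1, 0, 1]] is already lower triangular with nonzero diagonal entries (1, 2, 1), so its determinant is the product of the diagonal entries, det = (1)·(2)·(1) = 2 ≠ 0, and the rows are linearly independent.
Three linearly independent vectors in ℝ³ form a basis for ℝ³, so dim(span{v₁,v₂,v₃}) = 3.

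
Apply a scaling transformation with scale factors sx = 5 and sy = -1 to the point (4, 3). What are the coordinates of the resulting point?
(20, -3)

Scaling matrix:
[[5, 0], [0, -1]]
Result: (4 × 5, 3 × -1) = (20, -3)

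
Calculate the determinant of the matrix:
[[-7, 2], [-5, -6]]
52

For a 2×2 matrix [[a, b], [c, d]], det = ad - bc
det = (-7)(-6) - (2)(-5) = 42 - -10 = 52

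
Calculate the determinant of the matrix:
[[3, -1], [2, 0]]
2

For a 2×2 matrix [[a, b], [c, d]], det = ad - bc
det = (3)(0) - (-1)(2) = 0 - -2 = 2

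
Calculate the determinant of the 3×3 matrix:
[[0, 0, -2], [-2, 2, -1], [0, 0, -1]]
0

Expansion along first row:
det = 0·det([[2,-1],[0,-1]]) - 0·det([[-2,-1],[0,-1]]) + -2·det([[-2,2],[0,0]])
    = 0·(2·-1 - -1·0) - 0·(-2·-1 - -1·0) + -2·(-2·0 - 2·0)
    = 0·-2 - 0·2 + -2·0
    = 0 + 0 + 0 = 0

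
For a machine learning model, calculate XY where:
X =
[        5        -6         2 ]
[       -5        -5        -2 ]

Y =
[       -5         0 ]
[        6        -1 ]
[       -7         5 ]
XY =
[      -75        16 ]
[        9        -5 ]

Matrix multiplication: (XY)[i][j] = sum over k of X[i][k] * Y[k][j].
  (XY)[0][0] = (5)*(-5) + (-6)*(6) + (2)*(-7) = -75
  (XY)[0][1] = (5)*(0) + (-6)*(-1) + (2)*(5) = 16
  (XY)[1][0] = (-5)*(-5) + (-5)*(6) + (-2)*(-7) = 9
  (XY)[1][1] = (-5)*(0) + (-5)*(-1) + (-2)*(5) = -5
XY =
[      -75        16 ]
[        9        -5 ]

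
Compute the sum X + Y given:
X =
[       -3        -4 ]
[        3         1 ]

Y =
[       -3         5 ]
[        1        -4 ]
X + Y =
[       -6         1 ]
[        4        -3 ]

Matrix addition is elementwise: (X+Y)[i][j] = X[i][j] + Y[i][j].
  (X+Y)[0][0] = (-3) + (-3) = -6
  (X+Y)[0][1] = (-4) + (5) = 1
  (X+Y)[1][0] = (3) + (1) = 4
  (X+Y)[1][1] = (1) + (-4) = -3
X + Y =
[       -6         1 ]
[        4        -3 ]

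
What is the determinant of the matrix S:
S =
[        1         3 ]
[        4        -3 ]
det(S) = -15

For a 2×2 matrix [[a, b], [c, d]], det = a*d - b*c.
det(S) = (1)*(-3) - (3)*(4) = -3 - 12 = -15.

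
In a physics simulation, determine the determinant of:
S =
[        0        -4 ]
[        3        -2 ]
det(S) = 12

For a 2×2 matrix [[a, b], [c, d]], det = a*d - b*c.
det(S) = (0)*(-2) - (-4)*(3) = 0 + 12 = 12.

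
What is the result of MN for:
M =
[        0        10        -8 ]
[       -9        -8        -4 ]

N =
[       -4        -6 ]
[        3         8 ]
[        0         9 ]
MN =
[       30         8 ]
[       12       -46 ]

Matrix multiplication: (MN)[i][j] = sum over k of M[i][k] * N[k][j].
  (MN)[0][0] = (0)*(-4) + (10)*(3) + (-8)*(0) = 30
  (MN)[0][1] = (0)*(-6) + (10)*(8) + (-8)*(9) = 8
  (MN)[1][0] = (-9)*(-4) + (-8)*(3) + (-4)*(0) = 12
  (MN)[1][1] = (-9)*(-6) + (-8)*(8) + (-4)*(9) = -46
MN =
[       30         8 ]
[       12       -46 ]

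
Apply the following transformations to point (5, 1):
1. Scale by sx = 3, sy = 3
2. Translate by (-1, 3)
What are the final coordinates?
(14, 6)

Step 1: Scale (5, 1) by (sx, sy) = (3, 3) → (15, 3)
Step 2: Translate by (-1, 3) → (14, 6)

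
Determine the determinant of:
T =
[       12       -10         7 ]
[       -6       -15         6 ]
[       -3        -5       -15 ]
det(T) = 4035

Expand along row 0 (cofactor expansion): det(T) = a*(e*i - f*h) - b*(d*i - f*g) + c*(d*h - e*g), where the 3×3 is [[a, b, c], [d, e, f], [g, h, i]].
Minor M_00 = (-15)*(-15) - (6)*(-5) = 225 + 30 = 255.
Minor M_01 = (-6)*(-15) - (6)*(-3) = 90 + 18 = 108.
Minor M_02 = (-6)*(-5) - (-15)*(-3) = 30 - 45 = -15.
det(T) = (12)*(255) - (-10)*(108) + (7)*(-15) = 3060 + 1080 - 105 = 4035.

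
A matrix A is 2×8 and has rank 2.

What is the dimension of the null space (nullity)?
6

The rank-nullity theorem for an m×n matrix states:
rank(A) + nullity(A) = n (the number of columns).
Here n = 8 and rank(A) = 2, so nullity(A) = 8 - 2 = 6.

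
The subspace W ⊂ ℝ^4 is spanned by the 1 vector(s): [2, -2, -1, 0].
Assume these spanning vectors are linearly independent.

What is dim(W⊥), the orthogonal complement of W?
dim(W⊥) = 3

For any subspace W of ℝ^n, dim(W) + dim(W⊥) = n (the whole-space dimension).
Here the given 1 vectors are linearly independent, so dim(W) = 1.
Thus dim(W⊥) = n - dim(W) = 4 - 1 = 3.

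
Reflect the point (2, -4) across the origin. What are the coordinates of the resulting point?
(-2, 4)

Reflection across origin: (2, -4) → (-2, 4)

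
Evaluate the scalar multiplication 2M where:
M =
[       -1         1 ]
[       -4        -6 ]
2M =
[       -2         2 ]
[       -8       -12 ]

Scalar multiplication is elementwise: (2M)[i][j] = 2 * M[i][j].
  (2M)[0][0] = 2 * (-1) = -2
  (2M)[0][1] = 2 * (1) = 2
  (2M)[1][0] = 2 * (-4) = -8
  (2M)[1][1] = 2 * (-6) = -12
2M =
[       -2         2 ]
[       -8       -12 ]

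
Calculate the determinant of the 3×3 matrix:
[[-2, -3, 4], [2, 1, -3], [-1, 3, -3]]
-11

Expansion along first row:
det = -2·det([[1,-3],[3,-3]]) - -3·det([[2,-3],[-1,-3]]) + 4·det([[2,1],[-1,3]])
    = -2·(1·-3 - -3·3) - -3·(2·-3 - -3·-1) + 4·(2·3 - 1·-1)
    = -2·6 - -3·-9 + 4·7
    = -12 + -27 + 28 = -11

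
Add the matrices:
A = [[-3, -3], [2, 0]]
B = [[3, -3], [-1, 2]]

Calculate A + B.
[[0, -6], [1, 2]]

Add corresponding elements:
(-3)+(3)=0
(-3)+(-3)=-6
(2)+(-1)=1
(0)+(2)=2
A + B = [[0, -6], [1, 2]]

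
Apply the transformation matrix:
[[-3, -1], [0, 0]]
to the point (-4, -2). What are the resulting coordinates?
(14, 0)

Matrix multiplication:
[[-3, -1], [0, 0]] × [-4, -2]ᵀ
= [-3×-4 + -1×-2, 0×-4 + 0×-2]ᵀ
= [14.0000, 0.0000]ᵀ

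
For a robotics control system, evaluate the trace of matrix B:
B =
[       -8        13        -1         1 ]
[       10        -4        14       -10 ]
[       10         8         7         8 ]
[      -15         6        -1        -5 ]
tr(B) = -8 - 4 + 7 - 5 = -10

The trace of a square matrix is the sum of its diagonal entries.
Diagonal entries of B: B[0][0] = -8, B[1][1] = -4, B[2][2] = 7, B[3][3] = -5.
tr(B) = -8 - 4 + 7 - 5 = -10.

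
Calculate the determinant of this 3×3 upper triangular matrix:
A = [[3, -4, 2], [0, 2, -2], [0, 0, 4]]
24

The determinant of a triangular matrix is the product of its diagonal entries (the off-diagonal entries above the diagonal do not affect it).
det(A) = (3) * (2) * (4) = 24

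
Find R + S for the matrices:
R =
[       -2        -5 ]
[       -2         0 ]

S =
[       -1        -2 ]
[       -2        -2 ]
R + S =
[       -3        -7 ]
[       -4        -2 ]

Matrix addition is elementwise: (R+S)[i][j] = R[i][j] + S[i][j].
  (R+S)[0][0] = (-2) + (-1) = -3
  (R+S)[0][1] = (-5) + (-2) = -7
  (R+S)[1][0] = (-2) + (-2) = -4
  (R+S)[1][1] = (0) + (-2) = -2
R + S =
[       -3        -7 ]
[       -4        -2 ]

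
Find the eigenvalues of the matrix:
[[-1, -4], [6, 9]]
λ = 3 and λ = 5

Characteristic equation: det(A - λI) = 0
λ² - (trace)λ + (det) = 0
λ² - (8)λ + (15) = 0
λ² - 8λ + 15 = 0
Solving: λ = 3, 5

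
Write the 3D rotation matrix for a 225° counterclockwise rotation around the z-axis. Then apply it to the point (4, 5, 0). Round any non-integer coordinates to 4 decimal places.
R = [[-√2/2, √2/2, 0], [-√2/2, -√2/2, 0], [0, 0, 1]]; R·(4, 5, 0) = (0.7071, -6.3640, 0.0000)

Rotation matrix for 225° around z-axis:
cos(225°) = -√2/2, sin(225°) = -√2/2
R = [[-√2/2, √2/2, 0], [-√2/2, -√2/2, 0], [0, 0, 1]]
Apply to (4, 5, 0): R·[4, 5, 0]ᵀ = (0.7071, -6.3640, 0.0000)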